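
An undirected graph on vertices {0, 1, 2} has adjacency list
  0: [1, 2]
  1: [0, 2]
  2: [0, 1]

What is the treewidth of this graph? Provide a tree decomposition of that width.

With just one bag of size 3, the width is 3 − 1 = 2, so tw(G) ≤ 2. For the lower bound, the 3 vertices {0, 1, 2} are pairwise adjacent, and any tree decomposition puts a clique entirely inside one bag — forcing width ≥ 2. Combining the bounds, tw(G) = 2.

Treewidth 2.
One optimal decomposition is:
Bags: B1 = {0, 1, 2}
Tree: (single bag)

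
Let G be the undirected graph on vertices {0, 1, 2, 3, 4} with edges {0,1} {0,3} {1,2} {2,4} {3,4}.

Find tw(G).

A width-2 tree decomposition is:
Bags: B1 = {0, 1, 2}  B2 = {0, 2, 4}  B3 = {0, 3, 4}
Tree: B1–B2, B2–B3
Every bag has size at most 3, so the width is 3 − 1 = 2 and tw(G) ≤ 2. For the lower bound, G contains the cycle 0–1–2–4–3–0, so G is not a forest; only forests have treewidth ≤ 1, hence tw(G) ≥ 2. Hence tw(G) = 2 exactly.

2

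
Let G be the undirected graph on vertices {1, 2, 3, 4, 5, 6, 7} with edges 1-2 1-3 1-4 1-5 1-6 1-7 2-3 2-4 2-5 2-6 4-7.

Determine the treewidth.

A width-2 tree decomposition is:
Bags: B1 = {1, 2, 6}  B2 = {1, 2, 4}  B3 = {1, 2, 5}  B4 = {1, 2, 3}  B5 = {1, 4, 7}
Tree: B1–B2, B1–B3, B1–B4, B2–B5
Every bag has size at most 3, so the width is 3 − 1 = 2 and tw(G) ≤ 2. For the lower bound, the 3 vertices {1, 2, 3} are pairwise adjacent, and any tree decomposition puts a clique entirely inside one bag — forcing width ≥ 2. Combining the bounds, tw(G) = 2.

2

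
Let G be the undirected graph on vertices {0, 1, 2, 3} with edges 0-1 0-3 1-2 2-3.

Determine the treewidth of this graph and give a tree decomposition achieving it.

Every bag has size at most 3, so the width is 3 − 1 = 2 and tw(G) ≤ 2. The edges 3–2–1–0–3 form a cycle, so G is not a tree and its treewidth is at least 2. Hence tw(G) = 2 exactly.

Treewidth 2.
One optimal decomposition is:
Bags: B1 = {1, 2, 3}  B2 = {0, 1, 3}
Tree: B1–B2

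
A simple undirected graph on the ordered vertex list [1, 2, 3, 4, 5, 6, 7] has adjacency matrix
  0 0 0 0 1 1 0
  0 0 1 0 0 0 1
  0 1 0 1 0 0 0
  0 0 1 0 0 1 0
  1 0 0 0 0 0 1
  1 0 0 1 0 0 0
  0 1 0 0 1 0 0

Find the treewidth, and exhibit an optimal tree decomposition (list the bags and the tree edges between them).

Every bag has size at most 3, so the width is 3 − 1 = 2 and tw(G) ≤ 2. Since 2–3–4–6–1–5–7–2 is a cycle in G, G is not acyclic. Forests are exactly the graphs of treewidth ≤ 1, so tw(G) ≥ 2. Hence tw(G) = 2 exactly.

Treewidth 2.
One optimal decomposition is:
Bags: B1 = {2, 3, 4}  B2 = {2, 4, 6}  B3 = {1, 2, 6}  B4 = {1, 2, 5}  B5 = {2, 5, 7}
Tree: B1–B2, B2–B3, B3–B4, B4–B5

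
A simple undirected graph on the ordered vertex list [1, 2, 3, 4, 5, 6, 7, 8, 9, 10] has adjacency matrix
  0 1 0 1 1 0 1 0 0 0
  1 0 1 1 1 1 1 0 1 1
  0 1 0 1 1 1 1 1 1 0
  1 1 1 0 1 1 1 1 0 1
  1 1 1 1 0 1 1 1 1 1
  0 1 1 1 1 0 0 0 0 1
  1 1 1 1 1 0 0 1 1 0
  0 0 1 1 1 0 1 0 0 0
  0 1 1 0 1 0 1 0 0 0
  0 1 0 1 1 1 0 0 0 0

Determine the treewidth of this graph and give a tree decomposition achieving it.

The largest bag has 5 vertices, giving width 4; this decomposition certifies tw(G) ≤ 4. Conversely, {3, 4, 5, 7, 8} is a clique of size 5, and the vertices of any clique must share a bag in every tree decomposition; so some bag has ≥ 5 vertices and tw(G) ≥ 4. Hence tw(G) = 4 exactly.

Treewidth 4.
Bags: B1 = {2, 3, 4, 5, 7}  B2 = {2, 3, 4, 5, 6}  B3 = {2, 3, 5, 7, 9}  B4 = {3, 4, 5, 7, 8}  B5 = {1, 2, 4, 5, 7}  B6 = {2, 4, 5, 6, 10}
Tree: B1–B2, B1–B3, B1–B4, B1–B5, B2–B6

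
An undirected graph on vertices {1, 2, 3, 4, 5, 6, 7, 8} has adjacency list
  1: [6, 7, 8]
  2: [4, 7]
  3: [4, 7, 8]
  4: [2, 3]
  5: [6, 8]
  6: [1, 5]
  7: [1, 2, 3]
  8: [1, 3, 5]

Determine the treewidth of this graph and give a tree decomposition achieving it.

The largest bag has 3 vertices, giving width 2; this decomposition certifies tw(G) ≤ 2. For the lower bound, G contains the cycle 6–5–8–1–6, so G is not a forest; only forests have treewidth ≤ 1, hence tw(G) ≥ 2. Therefore the treewidth is 2.

Treewidth 2.
One optimal decomposition is:
Bags: B1 = {1, 5, 6}  B2 = {1, 5, 8}  B3 = {1, 7, 8}  B4 = {3, 7, 8}  B5 = {2, 3, 7}  B6 = {2, 3, 4}
Tree: B1–B2, B2–B3, B3–B4, B4–B5, B5–B6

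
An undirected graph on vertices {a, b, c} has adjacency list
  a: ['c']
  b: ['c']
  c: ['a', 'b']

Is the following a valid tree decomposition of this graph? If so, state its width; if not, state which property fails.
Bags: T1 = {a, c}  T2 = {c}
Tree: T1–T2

A tree decomposition must satisfy three properties: every vertex lies in some bag; for every edge, both endpoints lie together in some bag; and for every vertex, the bags containing it form a connected subtree. Here vertex b appears in no bag, so the decomposition is invalid.

No — vertex b appears in no bag.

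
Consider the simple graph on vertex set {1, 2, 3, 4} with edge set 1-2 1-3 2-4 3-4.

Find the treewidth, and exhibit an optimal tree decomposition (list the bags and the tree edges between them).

Every bag has size at most 3, so the width is 3 − 1 = 2 and tw(G) ≤ 2. The edges 3–1–2–4–3 form a cycle, so G is not a tree and its treewidth is at least 2. The upper and lower bounds meet at 2, so that is the treewidth.

Treewidth 2.
One optimal decomposition is:
Bags: B1 = {1, 2, 3}  B2 = {2, 3, 4}
Tree: B1–B2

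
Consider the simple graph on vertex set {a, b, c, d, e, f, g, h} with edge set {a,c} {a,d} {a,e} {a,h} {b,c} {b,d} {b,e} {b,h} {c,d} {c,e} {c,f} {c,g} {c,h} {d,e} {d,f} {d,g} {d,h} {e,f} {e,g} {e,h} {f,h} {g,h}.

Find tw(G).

A width-4 tree decomposition is:
Bags: B1 = {b, c, d, e, h}  B2 = {c, d, e, g, h}  B3 = {c, d, e, f, h}  B4 = {a, c, d, e, h}
Tree: B1–B2, B2–B3, B1–B4
Every bag has size at most 5, so the width is 5 − 1 = 4 and tw(G) ≤ 4. For the lower bound, the 5 vertices {c, d, e, g, h} are pairwise adjacent, and any tree decomposition puts a clique entirely inside one bag — forcing width ≥ 4. Hence tw(G) = 4 exactly.

4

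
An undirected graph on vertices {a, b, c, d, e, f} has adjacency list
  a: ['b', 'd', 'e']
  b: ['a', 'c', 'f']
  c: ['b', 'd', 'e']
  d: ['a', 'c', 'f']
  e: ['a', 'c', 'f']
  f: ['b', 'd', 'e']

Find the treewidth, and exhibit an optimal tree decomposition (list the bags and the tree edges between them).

The largest bag has 4 vertices, giving width 3; this decomposition certifies tw(G) ≤ 3. For the lower bound: the 4 vertex sets {a,d}, {c,e}, {b}, {f} are disjoint, each induces a connected subgraph, and every pair is joined by at least one edge of G. Contracting each set to a single vertex therefore yields K_{4} as a minor, and since treewidth is minor-monotone, tw(G) ≥ tw(K_{4}) = 3. The upper and lower bounds meet at 3, so that is the treewidth.

Treewidth 3.
One such decomposition:
Bags: B1 = {a, b, d, e}  B2 = {b, c, d, e}  B3 = {b, d, e, f}
Tree: B1–B2, B2–B3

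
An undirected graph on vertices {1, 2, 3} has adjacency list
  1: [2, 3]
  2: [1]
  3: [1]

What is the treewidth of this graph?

1

A width-1 tree decomposition is:
Bags: B1 = {1, 2}  B2 = {1, 3}
Tree: B1–B2
The largest bag has 2 vertices, giving width 1; this decomposition certifies tw(G) ≤ 1. Any graph with an edge has treewidth ≥ 1, and G has the edge 2–1. The upper and lower bounds meet at 1, so that is the treewidth.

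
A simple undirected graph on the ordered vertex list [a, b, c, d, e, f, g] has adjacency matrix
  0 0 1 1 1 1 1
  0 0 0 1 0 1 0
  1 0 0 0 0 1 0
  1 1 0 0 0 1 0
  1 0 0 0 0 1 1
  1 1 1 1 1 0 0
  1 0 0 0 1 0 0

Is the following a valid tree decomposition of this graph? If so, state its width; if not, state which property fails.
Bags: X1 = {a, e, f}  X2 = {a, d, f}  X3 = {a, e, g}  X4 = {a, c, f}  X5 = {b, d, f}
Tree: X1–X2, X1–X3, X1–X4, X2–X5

Checking the three conditions: (i) the bags cover all of {a, b, c, d, e, f, g}; (ii) for each edge, some bag contains both endpoints; (iii) the bags containing any fixed vertex form a subtree. All hold, so the decomposition is valid with width 3 − 1 = 2.

Yes; width 2.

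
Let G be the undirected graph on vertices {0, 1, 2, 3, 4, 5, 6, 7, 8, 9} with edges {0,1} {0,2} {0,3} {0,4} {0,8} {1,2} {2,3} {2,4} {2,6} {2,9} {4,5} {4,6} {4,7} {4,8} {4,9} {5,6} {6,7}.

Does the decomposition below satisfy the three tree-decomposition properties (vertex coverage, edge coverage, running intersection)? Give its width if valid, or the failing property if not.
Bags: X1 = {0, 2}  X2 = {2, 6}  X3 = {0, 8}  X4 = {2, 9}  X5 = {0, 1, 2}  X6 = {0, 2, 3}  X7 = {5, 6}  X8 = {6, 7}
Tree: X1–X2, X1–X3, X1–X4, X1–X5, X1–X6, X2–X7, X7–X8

A tree decomposition must satisfy three properties: every vertex lies in some bag; for every edge, both endpoints lie together in some bag; and for every vertex, the bags containing it form a connected subtree. Here vertex 4 appears in no bag, so the decomposition is invalid.

No — vertex 4 appears in no bag.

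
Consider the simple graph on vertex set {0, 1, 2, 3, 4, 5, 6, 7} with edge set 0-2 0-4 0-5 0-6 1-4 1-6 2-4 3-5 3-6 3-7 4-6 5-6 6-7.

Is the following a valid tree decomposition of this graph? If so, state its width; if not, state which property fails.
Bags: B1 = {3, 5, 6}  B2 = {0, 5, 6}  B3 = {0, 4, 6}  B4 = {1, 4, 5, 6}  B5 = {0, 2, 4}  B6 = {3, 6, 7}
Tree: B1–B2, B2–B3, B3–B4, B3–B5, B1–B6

A tree decomposition must satisfy three properties: every vertex lies in some bag; for every edge, both endpoints lie together in some bag; and for every vertex, the bags containing it form a connected subtree. Here bags containing vertex 5 are not connected in the tree, so the decomposition is invalid.

No — bags containing vertex 5 are not connected in the tree.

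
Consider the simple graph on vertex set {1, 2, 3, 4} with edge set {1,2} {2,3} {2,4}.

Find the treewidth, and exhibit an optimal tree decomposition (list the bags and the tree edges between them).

The largest bag has 2 vertices, giving width 1; this decomposition certifies tw(G) ≤ 1. Any graph with an edge has treewidth ≥ 1, and G has the edge 3–2. Hence tw(G) = 1 exactly.

Treewidth 1.
One such decomposition:
Bags: B1 = {2, 3}  B2 = {2, 4}  B3 = {1, 2}
Tree: B1–B2, B2–B3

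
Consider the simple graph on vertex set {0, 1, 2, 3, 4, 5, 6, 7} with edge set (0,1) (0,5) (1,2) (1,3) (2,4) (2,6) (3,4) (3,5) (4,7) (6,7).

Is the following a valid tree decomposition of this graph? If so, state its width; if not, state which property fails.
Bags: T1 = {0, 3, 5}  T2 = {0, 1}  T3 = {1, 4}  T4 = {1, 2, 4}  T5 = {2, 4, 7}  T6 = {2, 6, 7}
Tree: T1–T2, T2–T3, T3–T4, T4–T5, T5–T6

No — edge (3,1) lies in no bag.

A tree decomposition must satisfy three properties: every vertex lies in some bag; for every edge, both endpoints lie together in some bag; and for every vertex, the bags containing it form a connected subtree. Here edge (3,1) lies in no bag, so the decomposition is invalid.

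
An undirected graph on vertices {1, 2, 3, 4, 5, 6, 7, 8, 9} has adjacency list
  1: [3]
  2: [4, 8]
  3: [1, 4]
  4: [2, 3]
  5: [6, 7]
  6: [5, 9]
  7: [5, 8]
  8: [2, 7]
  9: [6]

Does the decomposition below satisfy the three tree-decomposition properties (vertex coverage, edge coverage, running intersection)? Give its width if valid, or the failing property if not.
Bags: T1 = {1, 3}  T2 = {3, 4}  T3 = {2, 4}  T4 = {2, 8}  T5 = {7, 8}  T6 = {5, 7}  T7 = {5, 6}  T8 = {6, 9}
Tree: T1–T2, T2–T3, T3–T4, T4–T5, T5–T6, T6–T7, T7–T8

Checking the three conditions: (i) the bags cover all of {1, 2, 3, 4, 5, 6, 7, 8, 9}; (ii) for each edge, some bag contains both endpoints; (iii) the bags containing any fixed vertex form a subtree. All hold, so the decomposition is valid with width 2 − 1 = 1.

Yes; width 1.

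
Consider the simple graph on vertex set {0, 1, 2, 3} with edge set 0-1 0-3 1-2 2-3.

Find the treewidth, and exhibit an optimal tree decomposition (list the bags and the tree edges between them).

Treewidth 2.
Bags: B1 = {0, 2, 3}  B2 = {0, 1, 2}
Tree: B1–B2

The largest bag has 3 vertices, giving width 2; this decomposition certifies tw(G) ≤ 2. Since 0–3–2–1–0 is a cycle in G, G is not acyclic. Forests are exactly the graphs of treewidth ≤ 1, so tw(G) ≥ 2. Therefore the treewidth is 2.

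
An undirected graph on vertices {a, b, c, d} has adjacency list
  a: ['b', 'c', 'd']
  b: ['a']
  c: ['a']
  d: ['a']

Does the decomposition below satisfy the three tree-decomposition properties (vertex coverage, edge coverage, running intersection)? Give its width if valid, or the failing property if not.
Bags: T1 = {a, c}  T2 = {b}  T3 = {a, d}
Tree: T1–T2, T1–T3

A tree decomposition must satisfy three properties: every vertex lies in some bag; for every edge, both endpoints lie together in some bag; and for every vertex, the bags containing it form a connected subtree. Here edge (a,b) lies in no bag, so the decomposition is invalid.

No — edge (a,b) lies in no bag.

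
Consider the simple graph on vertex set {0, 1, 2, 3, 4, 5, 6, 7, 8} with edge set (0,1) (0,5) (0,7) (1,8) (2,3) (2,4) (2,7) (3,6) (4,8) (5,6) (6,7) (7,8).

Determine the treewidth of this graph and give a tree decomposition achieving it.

Treewidth 3.
One such decomposition:
Bags: B1 = {0, 1, 5, 8}  B2 = {0, 5, 7, 8}  B3 = {5, 6, 7, 8}  B4 = {4, 6, 7, 8}  B5 = {2, 4, 6, 7}  B6 = {2, 3, 4, 6}
Tree: B1–B2, B2–B3, B3–B4, B4–B5, B5–B6

Every bag has size at most 4, so the width is 4 − 1 = 3 and tw(G) ≤ 3. For the lower bound: the 4 vertex sets {0,1,5}, {8}, {7}, {2,3,4,6} are disjoint, each induces a connected subgraph, and every pair is joined by at least one edge of G. Contracting each set to a single vertex therefore yields K_{4} as a minor, and since treewidth is minor-monotone, tw(G) ≥ tw(K_{4}) = 3. Combining the bounds, tw(G) = 3.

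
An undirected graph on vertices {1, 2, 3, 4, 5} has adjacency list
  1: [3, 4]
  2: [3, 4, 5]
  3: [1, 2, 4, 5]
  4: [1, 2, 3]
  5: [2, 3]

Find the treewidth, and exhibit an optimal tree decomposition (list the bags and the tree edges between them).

Treewidth 2.
Bags: B1 = {2, 3, 4}  B2 = {2, 3, 5}  B3 = {1, 3, 4}
Tree: B1–B2, B1–B3

Each bag holds 3 vertices, so the decomposition has width 2, which upper-bounds the treewidth. For the lower bound, the 3 vertices {1, 3, 4} are pairwise adjacent, and any tree decomposition puts a clique entirely inside one bag — forcing width ≥ 2. Hence tw(G) = 2 exactly.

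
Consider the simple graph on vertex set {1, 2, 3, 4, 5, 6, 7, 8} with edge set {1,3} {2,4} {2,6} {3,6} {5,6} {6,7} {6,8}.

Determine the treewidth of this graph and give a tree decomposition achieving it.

Treewidth 1.
One such decomposition:
Bags: B1 = {5, 6}  B2 = {6, 8}  B3 = {3, 6}  B4 = {2, 6}  B5 = {1, 3}  B6 = {6, 7}  B7 = {2, 4}
Tree: B1–B2, B1–B3, B1–B4, B3–B5, B1–B6, B4–B7

Each bag holds 2 vertices, so the decomposition has width 1, which upper-bounds the treewidth. Since G has at least one edge (e.g. 5–6), it is not an edgeless graph, so tw(G) ≥ 1. The upper and lower bounds meet at 1, so that is the treewidth.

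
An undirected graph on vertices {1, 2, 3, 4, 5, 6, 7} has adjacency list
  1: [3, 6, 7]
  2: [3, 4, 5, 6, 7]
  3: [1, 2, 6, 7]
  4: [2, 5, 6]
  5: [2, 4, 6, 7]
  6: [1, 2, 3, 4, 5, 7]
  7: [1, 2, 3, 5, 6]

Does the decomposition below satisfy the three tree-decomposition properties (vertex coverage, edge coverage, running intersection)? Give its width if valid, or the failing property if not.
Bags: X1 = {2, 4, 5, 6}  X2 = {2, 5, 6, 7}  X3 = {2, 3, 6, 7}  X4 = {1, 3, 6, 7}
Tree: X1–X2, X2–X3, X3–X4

Yes; width 3.

Every vertex of G appears in some bag (union = {1, 2, 3, 4, 5, 6, 7}); every edge is covered by a bag; and for each vertex v the set of bags containing v is connected in the bag tree. The decomposition is therefore valid. The largest bag has 4 vertices, so the width is 3.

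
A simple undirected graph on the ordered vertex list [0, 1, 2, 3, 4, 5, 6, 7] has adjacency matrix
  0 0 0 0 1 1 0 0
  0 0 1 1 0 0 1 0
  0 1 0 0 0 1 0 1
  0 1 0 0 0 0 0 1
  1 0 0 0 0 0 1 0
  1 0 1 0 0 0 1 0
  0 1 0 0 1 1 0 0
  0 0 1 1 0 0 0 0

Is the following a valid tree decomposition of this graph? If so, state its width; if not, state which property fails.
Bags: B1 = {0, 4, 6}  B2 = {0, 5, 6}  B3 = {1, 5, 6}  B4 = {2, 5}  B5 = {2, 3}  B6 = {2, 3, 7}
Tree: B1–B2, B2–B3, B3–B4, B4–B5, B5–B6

A tree decomposition must satisfy three properties: every vertex lies in some bag; for every edge, both endpoints lie together in some bag; and for every vertex, the bags containing it form a connected subtree. Here edge (1,2) lies in no bag, so the decomposition is invalid.

No — edge (1,2) lies in no bag.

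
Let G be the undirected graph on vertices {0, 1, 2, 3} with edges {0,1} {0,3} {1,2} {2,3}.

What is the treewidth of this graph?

A width-2 tree decomposition is:
Bags: B1 = {0, 2, 3}  B2 = {0, 1, 2}
Tree: B1–B2
Each bag holds 3 vertices, so the decomposition has width 2, which upper-bounds the treewidth. The edges 0–3–2–1–0 form a cycle, so G is not a tree and its treewidth is at least 2. Hence tw(G) = 2 exactly.

2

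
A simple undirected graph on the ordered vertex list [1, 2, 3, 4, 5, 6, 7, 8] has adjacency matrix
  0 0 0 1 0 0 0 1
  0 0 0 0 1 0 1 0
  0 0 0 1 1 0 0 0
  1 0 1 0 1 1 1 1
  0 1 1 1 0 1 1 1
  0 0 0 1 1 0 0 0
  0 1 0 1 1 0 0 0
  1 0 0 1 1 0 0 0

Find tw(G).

A width-2 tree decomposition is:
Bags: B1 = {4, 5, 6}  B2 = {4, 5, 7}  B3 = {4, 5, 8}  B4 = {1, 4, 8}  B5 = {2, 5, 7}  B6 = {3, 4, 5}
Tree: B1–B2, B2–B3, B3–B4, B2–B5, B2–B6
The largest bag has 3 vertices, giving width 2; this decomposition certifies tw(G) ≤ 2. On the other hand G contains the 3-clique {2, 5, 7}. A clique must lie in a single bag of any decomposition, so no decomposition can have width below 2. Hence tw(G) = 2 exactly.

2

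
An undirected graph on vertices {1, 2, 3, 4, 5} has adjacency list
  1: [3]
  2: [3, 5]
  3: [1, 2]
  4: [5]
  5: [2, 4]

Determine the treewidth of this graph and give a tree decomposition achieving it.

Treewidth 1.
One such decomposition:
Bags: B1 = {4, 5}  B2 = {2, 5}  B3 = {2, 3}  B4 = {1, 3}
Tree: B1–B2, B2–B3, B3–B4

The largest bag has 2 vertices, giving width 1; this decomposition certifies tw(G) ≤ 1. Any graph with an edge has treewidth ≥ 1, and G has the edge 4–5. Therefore the treewidth is 1.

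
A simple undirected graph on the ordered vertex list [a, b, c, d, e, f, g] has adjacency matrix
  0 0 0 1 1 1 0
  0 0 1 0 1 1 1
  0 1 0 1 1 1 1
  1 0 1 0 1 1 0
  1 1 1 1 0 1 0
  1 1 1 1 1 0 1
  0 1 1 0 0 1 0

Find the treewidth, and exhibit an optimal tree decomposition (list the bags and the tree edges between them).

Each bag holds 4 vertices, so the decomposition has width 3, which upper-bounds the treewidth. For the lower bound, the 4 vertices {b, c, f, g} are pairwise adjacent, and any tree decomposition puts a clique entirely inside one bag — forcing width ≥ 3. Therefore the treewidth is 3.

Treewidth 3.
Bags: B1 = {a, d, e, f}  B2 = {c, d, e, f}  B3 = {b, c, e, f}  B4 = {b, c, f, g}
Tree: B1–B2, B2–B3, B3–B4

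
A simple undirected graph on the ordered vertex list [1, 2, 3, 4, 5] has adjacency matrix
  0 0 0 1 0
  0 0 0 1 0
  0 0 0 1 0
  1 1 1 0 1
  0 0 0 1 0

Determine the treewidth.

1

A width-1 tree decomposition is:
Bags: B1 = {2, 4}  B2 = {1, 4}  B3 = {3, 4}  B4 = {4, 5}
Tree: B1–B2, B1–B3, B3–B4
Every bag has size at most 2, so the width is 2 − 1 = 1 and tw(G) ≤ 1. G has an edge, so its treewidth is at least 1. Hence tw(G) = 1 exactly.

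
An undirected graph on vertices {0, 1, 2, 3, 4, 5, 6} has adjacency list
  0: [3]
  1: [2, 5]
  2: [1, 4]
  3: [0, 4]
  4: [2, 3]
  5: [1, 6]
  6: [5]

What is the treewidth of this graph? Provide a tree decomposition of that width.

Treewidth 1.
One optimal decomposition is:
Bags: B1 = {0, 3}  B2 = {3, 4}  B3 = {2, 4}  B4 = {1, 2}  B5 = {1, 5}  B6 = {5, 6}
Tree: B1–B2, B2–B3, B3–B4, B4–B5, B5–B6

The largest bag has 2 vertices, giving width 1; this decomposition certifies tw(G) ≤ 1. Since G has at least one edge (e.g. 0–3), it is not an edgeless graph, so tw(G) ≥ 1. The upper and lower bounds meet at 1, so that is the treewidth.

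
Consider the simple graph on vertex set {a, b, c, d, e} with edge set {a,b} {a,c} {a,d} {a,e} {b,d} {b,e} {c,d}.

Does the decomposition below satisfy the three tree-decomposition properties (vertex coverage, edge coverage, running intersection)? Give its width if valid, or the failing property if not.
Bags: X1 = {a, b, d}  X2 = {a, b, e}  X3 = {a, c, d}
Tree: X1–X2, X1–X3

Every vertex of G appears in some bag (union = {a, b, c, d, e}); every edge is covered by a bag; and for each vertex v the set of bags containing v is connected in the bag tree. The decomposition is therefore valid. The largest bag has 3 vertices, so the width is 2.

Yes; width 2.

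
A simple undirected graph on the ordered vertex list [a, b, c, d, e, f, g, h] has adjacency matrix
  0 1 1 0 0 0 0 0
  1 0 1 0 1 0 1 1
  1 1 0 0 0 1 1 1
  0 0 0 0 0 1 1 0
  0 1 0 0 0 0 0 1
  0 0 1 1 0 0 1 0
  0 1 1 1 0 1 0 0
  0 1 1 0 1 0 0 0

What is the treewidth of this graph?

2

A width-2 tree decomposition is:
Bags: B1 = {a, b, c}  B2 = {b, c, h}  B3 = {b, c, g}  B4 = {c, f, g}  B5 = {d, f, g}  B6 = {b, e, h}
Tree: B1–B2, B2–B3, B3–B4, B4–B5, B2–B6
Each bag holds 3 vertices, so the decomposition has width 2, which upper-bounds the treewidth. On the other hand G contains the 3-clique {d, f, g}. A clique must lie in a single bag of any decomposition, so no decomposition can have width below 2. The upper and lower bounds meet at 2, so that is the treewidth.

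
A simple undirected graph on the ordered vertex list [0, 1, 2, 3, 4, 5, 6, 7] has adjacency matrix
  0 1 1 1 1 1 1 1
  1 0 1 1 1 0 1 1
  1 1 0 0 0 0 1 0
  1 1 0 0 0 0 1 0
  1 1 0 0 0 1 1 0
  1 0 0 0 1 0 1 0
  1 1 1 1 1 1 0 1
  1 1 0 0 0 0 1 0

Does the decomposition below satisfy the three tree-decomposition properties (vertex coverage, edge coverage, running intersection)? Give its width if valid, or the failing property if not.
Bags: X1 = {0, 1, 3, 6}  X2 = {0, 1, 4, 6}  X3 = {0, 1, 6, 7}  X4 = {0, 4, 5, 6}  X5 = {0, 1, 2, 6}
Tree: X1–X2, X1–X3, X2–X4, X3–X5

Every vertex of G appears in some bag (union = {0, 1, 2, 3, 4, 5, 6, 7}); every edge is covered by a bag; and for each vertex v the set of bags containing v is connected in the bag tree. The decomposition is therefore valid. The largest bag has 4 vertices, so the width is 3.

Yes; width 3.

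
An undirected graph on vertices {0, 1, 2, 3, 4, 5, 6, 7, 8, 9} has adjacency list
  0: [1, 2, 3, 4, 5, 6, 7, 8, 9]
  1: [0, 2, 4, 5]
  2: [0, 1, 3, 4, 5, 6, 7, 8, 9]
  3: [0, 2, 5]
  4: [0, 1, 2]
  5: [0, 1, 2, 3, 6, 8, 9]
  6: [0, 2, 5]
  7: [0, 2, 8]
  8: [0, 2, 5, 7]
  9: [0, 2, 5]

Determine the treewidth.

A width-3 tree decomposition is:
Bags: B1 = {0, 2, 5, 9}  B2 = {0, 1, 2, 5}  B3 = {0, 2, 5, 8}  B4 = {0, 2, 3, 5}  B5 = {0, 2, 7, 8}  B6 = {0, 2, 5, 6}  B7 = {0, 1, 2, 4}
Tree: B1–B2, B1–B3, B1–B4, B3–B5, B3–B6, B2–B7
Every bag has size at most 4, so the width is 4 − 1 = 3 and tw(G) ≤ 3. For the lower bound, the 4 vertices {0, 1, 2, 4} are pairwise adjacent, and any tree decomposition puts a clique entirely inside one bag — forcing width ≥ 3. The upper and lower bounds meet at 3, so that is the treewidth.

3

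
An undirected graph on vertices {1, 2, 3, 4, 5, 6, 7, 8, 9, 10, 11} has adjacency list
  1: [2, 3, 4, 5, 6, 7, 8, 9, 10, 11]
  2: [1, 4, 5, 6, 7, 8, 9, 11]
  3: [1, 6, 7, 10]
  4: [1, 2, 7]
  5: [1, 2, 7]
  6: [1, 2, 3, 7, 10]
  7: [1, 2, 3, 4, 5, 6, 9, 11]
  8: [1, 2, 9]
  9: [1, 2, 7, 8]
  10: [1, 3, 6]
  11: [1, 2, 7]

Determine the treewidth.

3

A width-3 tree decomposition is:
Bags: B1 = {1, 2, 7, 11}  B2 = {1, 2, 5, 7}  B3 = {1, 2, 7, 9}  B4 = {1, 2, 6, 7}  B5 = {1, 3, 6, 7}  B6 = {1, 2, 4, 7}  B7 = {1, 2, 8, 9}  B8 = {1, 3, 6, 10}
Tree: B1–B2, B1–B3, B3–B4, B4–B5, B4–B6, B3–B7, B5–B8
Every bag has size at most 4, so the width is 4 − 1 = 3 and tw(G) ≤ 3. On the other hand G contains the 4-clique {1, 3, 6, 10}. A clique must lie in a single bag of any decomposition, so no decomposition can have width below 3. Combining the bounds, tw(G) = 3.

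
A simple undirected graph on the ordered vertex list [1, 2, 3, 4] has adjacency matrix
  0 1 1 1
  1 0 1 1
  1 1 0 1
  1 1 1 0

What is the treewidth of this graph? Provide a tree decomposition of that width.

With just one bag of size 4, the width is 4 − 1 = 3, so tw(G) ≤ 3. On the other hand G contains the 4-clique {1, 2, 3, 4}. A clique must lie in a single bag of any decomposition, so no decomposition can have width below 3. Therefore the treewidth is 3.

Treewidth 3.
Bags: B1 = {1, 2, 3, 4}
Tree: (single bag)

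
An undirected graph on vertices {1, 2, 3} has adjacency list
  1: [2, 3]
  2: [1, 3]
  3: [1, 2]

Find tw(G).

2

A width-2 tree decomposition is:
Bags: B1 = {1, 2, 3}
Tree: (single bag)
A single bag containing all 3 vertices is trivially a valid decomposition of width 2. For the lower bound, the 3 vertices {1, 2, 3} are pairwise adjacent, and any tree decomposition puts a clique entirely inside one bag — forcing width ≥ 2. Therefore the treewidth is 2.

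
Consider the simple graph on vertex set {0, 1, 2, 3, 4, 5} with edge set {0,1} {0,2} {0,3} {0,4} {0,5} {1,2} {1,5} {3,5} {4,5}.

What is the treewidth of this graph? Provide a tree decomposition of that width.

Each bag holds 3 vertices, so the decomposition has width 2, which upper-bounds the treewidth. Conversely, {0, 1, 2} is a clique of size 3, and the vertices of any clique must share a bag in every tree decomposition; so some bag has ≥ 3 vertices and tw(G) ≥ 2. The upper and lower bounds meet at 2, so that is the treewidth.

Treewidth 2.
One optimal decomposition is:
Bags: B1 = {0, 1, 5}  B2 = {0, 4, 5}  B3 = {0, 3, 5}  B4 = {0, 1, 2}
Tree: B1–B2, B1–B3, B1–B4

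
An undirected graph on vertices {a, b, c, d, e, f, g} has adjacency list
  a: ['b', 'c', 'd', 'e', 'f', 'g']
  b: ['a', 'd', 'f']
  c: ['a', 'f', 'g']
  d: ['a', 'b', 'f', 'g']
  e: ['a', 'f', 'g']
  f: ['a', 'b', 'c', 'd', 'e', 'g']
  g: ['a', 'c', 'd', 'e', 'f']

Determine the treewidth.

3

A width-3 tree decomposition is:
Bags: B1 = {a, e, f, g}  B2 = {a, d, f, g}  B3 = {a, b, d, f}  B4 = {a, c, f, g}
Tree: B1–B2, B2–B3, B2–B4
Each bag holds 4 vertices, so the decomposition has width 3, which upper-bounds the treewidth. Conversely, {a, d, f, g} is a clique of size 4, and the vertices of any clique must share a bag in every tree decomposition; so some bag has ≥ 4 vertices and tw(G) ≥ 3. Therefore the treewidth is 3.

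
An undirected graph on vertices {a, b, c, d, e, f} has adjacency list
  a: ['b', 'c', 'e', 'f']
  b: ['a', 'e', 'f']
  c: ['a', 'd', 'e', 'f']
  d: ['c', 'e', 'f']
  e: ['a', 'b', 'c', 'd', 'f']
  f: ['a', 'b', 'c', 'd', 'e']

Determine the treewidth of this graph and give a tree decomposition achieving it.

The largest bag has 4 vertices, giving width 3; this decomposition certifies tw(G) ≤ 3. For the lower bound, the 4 vertices {c, d, e, f} are pairwise adjacent, and any tree decomposition puts a clique entirely inside one bag — forcing width ≥ 3. Hence tw(G) = 3 exactly.

Treewidth 3.
One such decomposition:
Bags: B1 = {a, c, e, f}  B2 = {c, d, e, f}  B3 = {a, b, e, f}
Tree: B1–B2, B1–B3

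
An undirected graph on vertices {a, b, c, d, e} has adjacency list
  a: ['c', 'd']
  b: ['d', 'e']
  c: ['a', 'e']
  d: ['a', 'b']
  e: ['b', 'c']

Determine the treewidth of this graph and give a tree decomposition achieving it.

Treewidth 2.
One optimal decomposition is:
Bags: B1 = {a, c, e}  B2 = {a, d, e}  B3 = {b, d, e}
Tree: B1–B2, B2–B3

Each bag holds 3 vertices, so the decomposition has width 2, which upper-bounds the treewidth. For the lower bound, G contains the cycle e–c–a–d–b–e, so G is not a forest; only forests have treewidth ≤ 1, hence tw(G) ≥ 2. Therefore the treewidth is 2.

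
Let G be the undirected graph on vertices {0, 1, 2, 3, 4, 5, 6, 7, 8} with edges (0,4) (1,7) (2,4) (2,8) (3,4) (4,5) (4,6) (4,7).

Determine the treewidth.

1

A width-1 tree decomposition is:
Bags: B1 = {2, 4}  B2 = {0, 4}  B3 = {2, 8}  B4 = {4, 5}  B5 = {4, 7}  B6 = {3, 4}  B7 = {4, 6}  B8 = {1, 7}
Tree: B1–B2, B1–B3, B2–B4, B4–B5, B2–B6, B2–B7, B5–B8
Every bag has size at most 2, so the width is 2 − 1 = 1 and tw(G) ≤ 1. G has an edge, so its treewidth is at least 1. Hence tw(G) = 1 exactly.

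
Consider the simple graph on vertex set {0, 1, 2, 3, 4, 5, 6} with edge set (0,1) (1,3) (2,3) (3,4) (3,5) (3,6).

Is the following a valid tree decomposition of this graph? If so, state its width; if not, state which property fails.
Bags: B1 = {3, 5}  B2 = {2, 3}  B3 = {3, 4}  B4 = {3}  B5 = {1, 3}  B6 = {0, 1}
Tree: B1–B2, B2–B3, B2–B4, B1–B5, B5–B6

No — vertex 6 appears in no bag.

A tree decomposition must satisfy three properties: every vertex lies in some bag; for every edge, both endpoints lie together in some bag; and for every vertex, the bags containing it form a connected subtree. Here vertex 6 appears in no bag, so the decomposition is invalid.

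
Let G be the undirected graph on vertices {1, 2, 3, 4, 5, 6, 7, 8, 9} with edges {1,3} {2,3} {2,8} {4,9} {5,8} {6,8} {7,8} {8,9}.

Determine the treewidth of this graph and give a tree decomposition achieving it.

Each bag holds 2 vertices, so the decomposition has width 1, which upper-bounds the treewidth. Any graph with an edge has treewidth ≥ 1, and G has the edge 9–8. Combining the bounds, tw(G) = 1.

Treewidth 1.
One such decomposition:
Bags: B1 = {8, 9}  B2 = {2, 8}  B3 = {5, 8}  B4 = {6, 8}  B5 = {2, 3}  B6 = {4, 9}  B7 = {1, 3}  B8 = {7, 8}
Tree: B1–B2, B2–B3, B3–B4, B2–B5, B1–B6, B5–B7, B1–B8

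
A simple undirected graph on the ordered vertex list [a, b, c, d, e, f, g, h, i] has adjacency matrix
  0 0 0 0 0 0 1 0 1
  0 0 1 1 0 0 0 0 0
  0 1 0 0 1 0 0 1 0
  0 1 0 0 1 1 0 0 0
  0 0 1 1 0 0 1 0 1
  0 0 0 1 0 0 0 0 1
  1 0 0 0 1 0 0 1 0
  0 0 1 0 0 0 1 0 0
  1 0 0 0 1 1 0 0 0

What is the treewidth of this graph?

3

A width-3 tree decomposition is:
Bags: B1 = {a, g, h, i}  B2 = {e, g, h, i}  B3 = {c, e, h, i}  B4 = {c, e, f, i}  B5 = {c, d, e, f}  B6 = {b, c, d, f}
Tree: B1–B2, B2–B3, B3–B4, B4–B5, B5–B6
Every bag has size at most 4, so the width is 4 − 1 = 3 and tw(G) ≤ 3. For the lower bound: the 4 vertex sets {a,g,h}, {i}, {e}, {b,c,d,f} are disjoint, each induces a connected subgraph, and every pair is joined by at least one edge of G. Contracting each set to a single vertex therefore yields K_{4} as a minor, and since treewidth is minor-monotone, tw(G) ≥ tw(K_{4}) = 3. Hence tw(G) = 3 exactly.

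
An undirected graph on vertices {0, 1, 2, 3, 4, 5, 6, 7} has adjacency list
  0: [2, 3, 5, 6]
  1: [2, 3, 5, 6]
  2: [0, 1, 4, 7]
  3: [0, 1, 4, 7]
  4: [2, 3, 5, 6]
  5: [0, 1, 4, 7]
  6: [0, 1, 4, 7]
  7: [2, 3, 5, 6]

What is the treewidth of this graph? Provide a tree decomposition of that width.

Treewidth 4.
One optimal decomposition is:
Bags: B1 = {0, 1, 4, 6, 7}  B2 = {0, 1, 4, 5, 7}  B3 = {0, 1, 3, 4, 7}  B4 = {0, 1, 2, 4, 7}
Tree: B1–B2, B2–B3, B3–B4

The largest bag has 5 vertices, giving width 4; this decomposition certifies tw(G) ≤ 4. For the lower bound: the 5 vertex sets {1,6}, {0,5}, {3,7}, {4}, {2} are disjoint, each induces a connected subgraph, and every pair is joined by at least one edge of G. Contracting each set to a single vertex therefore yields K_{5} as a minor, and since treewidth is minor-monotone, tw(G) ≥ tw(K_{5}) = 4. Combining the bounds, tw(G) = 4.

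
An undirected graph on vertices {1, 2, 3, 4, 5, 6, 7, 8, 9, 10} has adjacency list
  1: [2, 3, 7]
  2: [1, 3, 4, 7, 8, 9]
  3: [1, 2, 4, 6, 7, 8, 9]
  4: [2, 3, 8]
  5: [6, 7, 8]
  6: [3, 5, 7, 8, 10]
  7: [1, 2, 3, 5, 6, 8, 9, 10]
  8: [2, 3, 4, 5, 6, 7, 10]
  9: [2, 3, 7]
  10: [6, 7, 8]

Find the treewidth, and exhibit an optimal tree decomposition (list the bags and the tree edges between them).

Each bag holds 4 vertices, so the decomposition has width 3, which upper-bounds the treewidth. Conversely, {2, 3, 4, 8} is a clique of size 4, and the vertices of any clique must share a bag in every tree decomposition; so some bag has ≥ 4 vertices and tw(G) ≥ 3. The upper and lower bounds meet at 3, so that is the treewidth.

Treewidth 3.
One such decomposition:
Bags: B1 = {3, 6, 7, 8}  B2 = {2, 3, 7, 8}  B3 = {6, 7, 8, 10}  B4 = {5, 6, 7, 8}  B5 = {2, 3, 4, 8}  B6 = {1, 2, 3, 7}  B7 = {2, 3, 7, 9}
Tree: B1–B2, B1–B3, B1–B4, B2–B5, B2–B6, B6–B7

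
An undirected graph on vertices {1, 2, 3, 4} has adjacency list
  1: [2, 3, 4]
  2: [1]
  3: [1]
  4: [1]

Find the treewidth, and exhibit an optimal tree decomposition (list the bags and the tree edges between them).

Treewidth 1.
One such decomposition:
Bags: B1 = {1, 3}  B2 = {1, 2}  B3 = {1, 4}
Tree: B1–B2, B1–B3

Each bag holds 2 vertices, so the decomposition has width 1, which upper-bounds the treewidth. G has an edge, so its treewidth is at least 1. Therefore the treewidth is 1.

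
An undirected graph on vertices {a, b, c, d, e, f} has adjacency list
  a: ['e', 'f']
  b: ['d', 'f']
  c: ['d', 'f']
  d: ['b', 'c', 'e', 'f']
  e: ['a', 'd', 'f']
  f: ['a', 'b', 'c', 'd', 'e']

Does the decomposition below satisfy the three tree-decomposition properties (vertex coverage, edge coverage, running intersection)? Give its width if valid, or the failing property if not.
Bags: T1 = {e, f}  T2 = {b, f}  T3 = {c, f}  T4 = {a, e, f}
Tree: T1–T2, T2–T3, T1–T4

No — vertex d appears in no bag.

A tree decomposition must satisfy three properties: every vertex lies in some bag; for every edge, both endpoints lie together in some bag; and for every vertex, the bags containing it form a connected subtree. Here vertex d appears in no bag, so the decomposition is invalid.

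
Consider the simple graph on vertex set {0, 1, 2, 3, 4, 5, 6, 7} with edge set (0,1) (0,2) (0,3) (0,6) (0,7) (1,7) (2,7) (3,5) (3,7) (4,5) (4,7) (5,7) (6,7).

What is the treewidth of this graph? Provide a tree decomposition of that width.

Treewidth 2.
One optimal decomposition is:
Bags: B1 = {3, 5, 7}  B2 = {4, 5, 7}  B3 = {0, 3, 7}  B4 = {0, 6, 7}  B5 = {0, 2, 7}  B6 = {0, 1, 7}
Tree: B1–B2, B1–B3, B3–B4, B4–B5, B3–B6

Each bag holds 3 vertices, so the decomposition has width 2, which upper-bounds the treewidth. On the other hand G contains the 3-clique {0, 1, 7}. A clique must lie in a single bag of any decomposition, so no decomposition can have width below 2. Combining the bounds, tw(G) = 2.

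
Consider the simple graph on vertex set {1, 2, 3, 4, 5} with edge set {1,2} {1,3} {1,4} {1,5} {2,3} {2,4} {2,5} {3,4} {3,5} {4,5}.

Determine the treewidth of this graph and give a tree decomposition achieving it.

Treewidth 4.
One optimal decomposition is:
Bags: B1 = {1, 2, 3, 4, 5}
Tree: (single bag)

A single bag containing all 5 vertices is trivially a valid decomposition of width 4. For the lower bound, the 5 vertices {1, 2, 3, 4, 5} are pairwise adjacent, and any tree decomposition puts a clique entirely inside one bag — forcing width ≥ 4. Combining the bounds, tw(G) = 4.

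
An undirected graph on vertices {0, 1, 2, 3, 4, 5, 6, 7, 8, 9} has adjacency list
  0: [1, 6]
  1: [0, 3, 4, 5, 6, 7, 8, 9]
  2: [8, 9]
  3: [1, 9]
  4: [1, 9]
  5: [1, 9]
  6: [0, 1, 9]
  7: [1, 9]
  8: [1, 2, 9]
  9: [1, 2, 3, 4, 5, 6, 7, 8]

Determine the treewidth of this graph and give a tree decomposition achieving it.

The largest bag has 3 vertices, giving width 2; this decomposition certifies tw(G) ≤ 2. Conversely, {0, 1, 6} is a clique of size 3, and the vertices of any clique must share a bag in every tree decomposition; so some bag has ≥ 3 vertices and tw(G) ≥ 2. Combining the bounds, tw(G) = 2.

Treewidth 2.
One such decomposition:
Bags: B1 = {1, 3, 9}  B2 = {1, 8, 9}  B3 = {1, 4, 9}  B4 = {1, 6, 9}  B5 = {1, 7, 9}  B6 = {1, 5, 9}  B7 = {2, 8, 9}  B8 = {0, 1, 6}
Tree: B1–B2, B2–B3, B3–B4, B4–B5, B1–B6, B2–B7, B4–B8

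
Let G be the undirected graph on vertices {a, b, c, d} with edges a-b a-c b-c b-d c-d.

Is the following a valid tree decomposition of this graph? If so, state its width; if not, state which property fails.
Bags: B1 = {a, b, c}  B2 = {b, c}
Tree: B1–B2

A tree decomposition must satisfy three properties: every vertex lies in some bag; for every edge, both endpoints lie together in some bag; and for every vertex, the bags containing it form a connected subtree. Here vertex d appears in no bag, so the decomposition is invalid.

No — vertex d appears in no bag.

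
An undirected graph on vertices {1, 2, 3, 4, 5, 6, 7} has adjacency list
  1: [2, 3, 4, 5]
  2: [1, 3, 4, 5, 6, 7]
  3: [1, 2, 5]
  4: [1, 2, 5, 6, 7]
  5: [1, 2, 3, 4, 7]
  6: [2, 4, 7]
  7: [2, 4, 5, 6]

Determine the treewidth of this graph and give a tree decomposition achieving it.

Treewidth 3.
One optimal decomposition is:
Bags: B1 = {2, 4, 5, 7}  B2 = {1, 2, 4, 5}  B3 = {2, 4, 6, 7}  B4 = {1, 2, 3, 5}
Tree: B1–B2, B1–B3, B2–B4

The largest bag has 4 vertices, giving width 3; this decomposition certifies tw(G) ≤ 3. Conversely, {1, 2, 3, 5} is a clique of size 4, and the vertices of any clique must share a bag in every tree decomposition; so some bag has ≥ 4 vertices and tw(G) ≥ 3. The upper and lower bounds meet at 3, so that is the treewidth.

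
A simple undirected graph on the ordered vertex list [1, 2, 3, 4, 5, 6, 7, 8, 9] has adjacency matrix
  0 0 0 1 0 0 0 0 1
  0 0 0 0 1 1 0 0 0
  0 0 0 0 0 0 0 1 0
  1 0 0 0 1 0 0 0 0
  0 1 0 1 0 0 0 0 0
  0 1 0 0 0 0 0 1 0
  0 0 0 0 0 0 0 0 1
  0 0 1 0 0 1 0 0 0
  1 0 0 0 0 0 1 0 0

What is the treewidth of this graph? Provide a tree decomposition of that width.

The largest bag has 2 vertices, giving width 1; this decomposition certifies tw(G) ≤ 1. G has an edge, so its treewidth is at least 1. The upper and lower bounds meet at 1, so that is the treewidth.

Treewidth 1.
One optimal decomposition is:
Bags: B1 = {7, 9}  B2 = {1, 9}  B3 = {1, 4}  B4 = {4, 5}  B5 = {2, 5}  B6 = {2, 6}  B7 = {6, 8}  B8 = {3, 8}
Tree: B1–B2, B2–B3, B3–B4, B4–B5, B5–B6, B6–B7, B7–B8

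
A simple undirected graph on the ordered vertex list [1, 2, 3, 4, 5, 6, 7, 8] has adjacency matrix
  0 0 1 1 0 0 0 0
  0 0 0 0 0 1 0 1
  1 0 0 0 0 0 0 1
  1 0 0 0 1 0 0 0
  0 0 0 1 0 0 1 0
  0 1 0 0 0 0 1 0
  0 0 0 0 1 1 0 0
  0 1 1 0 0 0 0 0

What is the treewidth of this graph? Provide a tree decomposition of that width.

Treewidth 2.
One optimal decomposition is:
Bags: B1 = {2, 3, 8}  B2 = {2, 3, 6}  B3 = {3, 6, 7}  B4 = {3, 5, 7}  B5 = {3, 4, 5}  B6 = {1, 3, 4}
Tree: B1–B2, B2–B3, B3–B4, B4–B5, B5–B6

Every bag has size at most 3, so the width is 3 − 1 = 2 and tw(G) ≤ 2. For the lower bound, G contains the cycle 3–8–2–6–7–5–4–1–3, so G is not a forest; only forests have treewidth ≤ 1, hence tw(G) ≥ 2. Hence tw(G) = 2 exactly.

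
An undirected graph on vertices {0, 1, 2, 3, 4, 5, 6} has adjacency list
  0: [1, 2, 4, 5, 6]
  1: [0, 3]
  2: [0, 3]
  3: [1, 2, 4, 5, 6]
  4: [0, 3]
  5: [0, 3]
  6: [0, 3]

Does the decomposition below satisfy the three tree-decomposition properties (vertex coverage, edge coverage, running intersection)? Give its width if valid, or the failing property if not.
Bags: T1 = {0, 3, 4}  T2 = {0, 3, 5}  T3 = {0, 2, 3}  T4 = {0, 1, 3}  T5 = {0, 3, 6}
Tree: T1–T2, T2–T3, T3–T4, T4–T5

Vertex coverage: the bags together contain {0, 1, 2, 3, 4, 5, 6}, the full vertex set. Edge coverage: each edge of G has both endpoints in at least one bag. Running intersection: for every vertex, the bags containing it form a connected subtree. All three properties hold, so this is a valid tree decomposition of width max|bag| − 1 = 2, and hence tw(G) ≤ 2.

Yes; width 2.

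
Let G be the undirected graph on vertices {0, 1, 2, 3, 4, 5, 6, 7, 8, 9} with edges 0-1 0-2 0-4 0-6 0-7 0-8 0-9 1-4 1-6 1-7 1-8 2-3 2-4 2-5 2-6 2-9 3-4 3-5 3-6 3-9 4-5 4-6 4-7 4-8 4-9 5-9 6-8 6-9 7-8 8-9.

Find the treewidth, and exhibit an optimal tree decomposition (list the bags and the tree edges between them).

Every bag has size at most 5, so the width is 5 − 1 = 4 and tw(G) ≤ 4. Conversely, {0, 1, 4, 6, 8} is a clique of size 5, and the vertices of any clique must share a bag in every tree decomposition; so some bag has ≥ 5 vertices and tw(G) ≥ 4. Hence tw(G) = 4 exactly.

Treewidth 4.
Bags: B1 = {0, 1, 4, 6, 8}  B2 = {0, 4, 6, 8, 9}  B3 = {0, 2, 4, 6, 9}  B4 = {2, 3, 4, 6, 9}  B5 = {0, 1, 4, 7, 8}  B6 = {2, 3, 4, 5, 9}
Tree: B1–B2, B2–B3, B3–B4, B1–B5, B4–B6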